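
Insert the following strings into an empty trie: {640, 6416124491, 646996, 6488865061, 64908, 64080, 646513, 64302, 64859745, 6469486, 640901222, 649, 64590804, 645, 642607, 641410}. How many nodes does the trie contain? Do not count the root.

61

Insert word by word; a character creates a node only if that edge doesn't already exist:
  "640" → 3 new (6, 4, 0)
  "6416124491" → prefix "64" already present; 8 new (1, 6, 1, 2, 4, 4, 9, 1)
  "646996" → prefix "64" already present; 4 new (6, 9, 9, 6)
  "6488865061" → prefix "64" already present; 8 new (8, 8, 8, 6, 5, 0, 6, 1)
  "64908" → prefix "64" already present; 3 new (9, 0, 8)
  "64080" → prefix "640" already present; 2 new (8, 0)
  "646513" → prefix "646" already present; 3 new (5, 1, 3)
  "64302" → prefix "64" already present; 3 new (3, 0, 2)
  "64859745" → prefix "648" already present; 5 new (5, 9, 7, 4, 5)
  "6469486" → prefix "6469" already present; 3 new (4, 8, 6)
  "640901222" → prefix "640" already present; 6 new (9, 0, 1, 2, 2, 2)
  "649" → prefix "649" already present; 0 new (none)
  "64590804" → prefix "64" already present; 6 new (5, 9, 0, 8, 0, 4)
  "645" → prefix "645" already present; 0 new (none)
  "642607" → prefix "64" already present; 4 new (2, 6, 0, 7)
  "641410" → prefix "641" already present; 3 new (4, 1, 0)
Total nodes = 3 + 8 + 4 + 8 + 3 + 2 + 3 + 3 + 5 + 3 + 6 + 0 + 6 + 0 + 4 + 3 = 61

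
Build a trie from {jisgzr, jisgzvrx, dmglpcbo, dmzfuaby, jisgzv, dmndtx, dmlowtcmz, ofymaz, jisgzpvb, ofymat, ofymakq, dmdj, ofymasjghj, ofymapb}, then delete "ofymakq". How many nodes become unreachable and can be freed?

2

Walk "ofymakq" from the leaf back toward the root, removing each node that no remaining word uses.
The suffix "kq" (2 nodes) is used only by "ofymakq"; the node for "ofyma" still has the child "z", so pruning stops there.
Nodes removed: 2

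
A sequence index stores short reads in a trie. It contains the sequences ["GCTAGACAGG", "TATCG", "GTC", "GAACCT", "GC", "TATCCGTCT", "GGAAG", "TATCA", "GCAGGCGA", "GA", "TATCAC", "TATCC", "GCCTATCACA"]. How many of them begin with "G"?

8

Filter for entries beginning with "G":
Words under "G": GA, GAACCT, GC, GCAGGCGA, GCCTATCACA, GCTAGACAGG, GGAAG, GTC
Count: 8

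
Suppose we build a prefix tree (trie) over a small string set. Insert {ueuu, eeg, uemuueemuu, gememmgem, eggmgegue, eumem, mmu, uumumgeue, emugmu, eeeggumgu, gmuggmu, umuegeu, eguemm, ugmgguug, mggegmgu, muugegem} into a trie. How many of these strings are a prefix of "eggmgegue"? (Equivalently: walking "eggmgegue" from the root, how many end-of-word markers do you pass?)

Traverse "eggmgegue" character by character; count nodes along the way that are marked as word ends.
Prefixes of the query that are stored words: "eggmgegue"
Count: 1

1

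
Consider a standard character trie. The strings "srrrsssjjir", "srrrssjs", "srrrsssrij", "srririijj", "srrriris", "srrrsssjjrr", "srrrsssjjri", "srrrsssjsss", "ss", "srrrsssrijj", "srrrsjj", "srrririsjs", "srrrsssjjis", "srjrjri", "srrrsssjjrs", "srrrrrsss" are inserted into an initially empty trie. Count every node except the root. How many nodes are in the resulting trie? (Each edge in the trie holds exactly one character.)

Count nodes per top-level branch (shared prefixes stored once):
  's'-branch (srjrjri, srririijj, srrriris, srrririsjs, srrrrrsss, srrrsjj, srrrssjs, srrrsssjjir, srrrsssjjis, srrrsssjjri, srrrsssjjrr, srrrsssjjrs, srrrsssjsss, srrrsssrij, srrrsssrijj, ss): 50 nodes
Sum: 50

50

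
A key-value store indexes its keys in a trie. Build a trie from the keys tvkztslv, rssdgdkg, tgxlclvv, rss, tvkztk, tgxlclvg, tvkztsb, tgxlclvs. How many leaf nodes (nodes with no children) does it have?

7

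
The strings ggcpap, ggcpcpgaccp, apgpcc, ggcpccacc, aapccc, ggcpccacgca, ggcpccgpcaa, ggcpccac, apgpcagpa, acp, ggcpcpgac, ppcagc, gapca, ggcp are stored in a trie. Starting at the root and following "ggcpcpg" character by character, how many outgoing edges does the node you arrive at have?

Follow the path "ggcpcpg" to its node, then look at its outgoing edges.
Distinct next characters after "ggcpcpg": a.
That node has 1 child edge.

1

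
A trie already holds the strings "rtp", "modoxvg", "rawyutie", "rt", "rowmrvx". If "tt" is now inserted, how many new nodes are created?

Nothing in the trie begins with "t"; the whole of "tt" is new.
2 − 0 = 2 new nodes.

2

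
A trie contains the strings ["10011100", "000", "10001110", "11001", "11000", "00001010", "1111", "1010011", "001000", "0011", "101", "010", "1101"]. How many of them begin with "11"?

Traverse to the node for "11", then collect every word in that subtree.
Matches: "11000", "11001", "1101", "1111"
Count: 4

4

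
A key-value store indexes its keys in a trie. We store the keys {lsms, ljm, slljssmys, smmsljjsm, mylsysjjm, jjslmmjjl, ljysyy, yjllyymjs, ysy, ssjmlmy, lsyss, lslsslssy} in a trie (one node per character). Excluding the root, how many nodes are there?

72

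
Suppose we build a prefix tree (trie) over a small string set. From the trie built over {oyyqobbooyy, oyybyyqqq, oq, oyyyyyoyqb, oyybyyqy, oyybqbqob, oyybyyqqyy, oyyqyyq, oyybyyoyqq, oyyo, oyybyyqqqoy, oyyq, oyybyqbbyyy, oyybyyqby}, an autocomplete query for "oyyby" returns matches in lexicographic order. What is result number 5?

oyybyyqqqoy

Filter for "oyyby…" and sort: "oyybyqbbyyy", "oyybyyoyqq", "oyybyyqby", "oyybyyqqq", "oyybyyqqqoy", "oyybyyqqyy", "oyybyyqy"
Position 5: oyybyyqqqoy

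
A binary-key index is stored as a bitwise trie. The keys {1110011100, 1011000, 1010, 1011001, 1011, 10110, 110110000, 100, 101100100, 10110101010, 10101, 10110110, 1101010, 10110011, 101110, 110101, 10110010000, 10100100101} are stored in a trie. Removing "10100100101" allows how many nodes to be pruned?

A node on "10100100101"'s path can go only if nothing else ends at it or branches off below it.
The suffix "0100101" (7 nodes) is used only by "10100100101"; the node for "1010" still has the child "1", so pruning stops there.
Nodes removed: 7

7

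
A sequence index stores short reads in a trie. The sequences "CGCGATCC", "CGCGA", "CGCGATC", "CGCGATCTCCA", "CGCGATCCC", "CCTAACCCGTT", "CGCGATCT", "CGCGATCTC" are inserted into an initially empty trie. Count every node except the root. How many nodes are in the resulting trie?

Trace insertions, counting only characters that open a new branch:
  "CGCGATCC" → 8 new (C, G, C, G, A, T, C, C)
  "CGCGA" → prefix "CGCGA" already present; 0 new (none)
  "CGCGATC" → prefix "CGCGATC" already present; 0 new (none)
  "CGCGATCTCCA" → prefix "CGCGATC" already present; 4 new (T, C, C, A)
  "CGCGATCCC" → prefix "CGCGATCC" already present; 1 new (C)
  "CCTAACCCGTT" → prefix "C" already present; 10 new (C, T, A, A, C, C, C, G, T, T)
  "CGCGATCT" → prefix "CGCGATCT" already present; 0 new (none)
  "CGCGATCTC" → prefix "CGCGATCTC" already present; 0 new (none)
Total nodes = 8 + 0 + 0 + 4 + 1 + 10 + 0 + 0 = 23

23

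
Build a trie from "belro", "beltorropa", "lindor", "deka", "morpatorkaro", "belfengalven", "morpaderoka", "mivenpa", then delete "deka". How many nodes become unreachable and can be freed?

4

After clearing the end-marker at "deka", prune upward until reaching a node still needed by another word.
No other word shares any prefix with "deka", so all 4 of its nodes go.
Nodes removed: 4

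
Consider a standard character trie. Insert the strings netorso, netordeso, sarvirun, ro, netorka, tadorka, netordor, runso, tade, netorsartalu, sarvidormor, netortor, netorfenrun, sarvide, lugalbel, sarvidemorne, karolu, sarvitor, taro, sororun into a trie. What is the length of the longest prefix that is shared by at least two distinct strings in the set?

Equivalently: take the maximum, over all pairs, of their longest common prefix length.
e.g. "sarvide" and "sarvidemorne" share the prefix "sarvide" of length 7; no pair shares a longer one.
Longest shared-prefix length: 7

7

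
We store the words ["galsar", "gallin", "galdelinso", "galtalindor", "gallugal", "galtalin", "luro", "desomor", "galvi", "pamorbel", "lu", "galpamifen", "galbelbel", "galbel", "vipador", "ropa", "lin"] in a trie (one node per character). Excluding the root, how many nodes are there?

75

Count nodes per top-level branch (shared prefixes stored once):
  'd'-branch (desomor): 7 nodes
  'g'-branch (galbel, galbelbel, galdelinso, gallin, gallugal, galpamifen, galsar, galtalin, galtalindor, galvi): 43 nodes
  'l'-branch (lin, lu, luro): 6 nodes
  'p'-branch (pamorbel): 8 nodes
  'r'-branch (ropa): 4 nodes
  'v'-branch (vipador): 7 nodes
Sum: 75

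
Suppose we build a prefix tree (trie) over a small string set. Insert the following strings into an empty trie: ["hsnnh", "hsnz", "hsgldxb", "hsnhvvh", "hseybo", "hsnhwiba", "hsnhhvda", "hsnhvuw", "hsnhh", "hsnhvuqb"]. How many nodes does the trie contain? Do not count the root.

Trace insertions, counting only characters that open a new branch:
  "hsnnh" → 5 new (h, s, n, n, h)
  "hsnz" → prefix "hsn" already present; 1 new (z)
  "hsgldxb" → prefix "hs" already present; 5 new (g, l, d, x, b)
  "hsnhvvh" → prefix "hsn" already present; 4 new (h, v, v, h)
  "hseybo" → prefix "hs" already present; 4 new (e, y, b, o)
  "hsnhwiba" → prefix "hsnh" already present; 4 new (w, i, b, a)
  "hsnhhvda" → prefix "hsnh" already present; 4 new (h, v, d, a)
  "hsnhvuw" → prefix "hsnhv" already present; 2 new (u, w)
  "hsnhh" → prefix "hsnhh" already present; 0 new (none)
  "hsnhvuqb" → prefix "hsnhvu" already present; 2 new (q, b)
Total nodes = 5 + 1 + 5 + 4 + 4 + 4 + 4 + 2 + 0 + 2 = 31

31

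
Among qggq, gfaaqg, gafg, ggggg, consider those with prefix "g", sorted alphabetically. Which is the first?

gafg

Words with prefix "g", in lexicographic order: "gafg", "gfaaqg", "ggggg"
The 1st is gafg.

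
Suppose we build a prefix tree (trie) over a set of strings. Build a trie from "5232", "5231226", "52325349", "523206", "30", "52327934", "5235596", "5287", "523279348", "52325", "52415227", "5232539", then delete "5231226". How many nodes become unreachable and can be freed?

A node on "5231226"'s path can go only if nothing else ends at it or branches off below it.
The suffix "1226" (4 nodes) is used only by "5231226"; the node for "523" still has the child "2", so pruning stops there.
Nodes removed: 4

4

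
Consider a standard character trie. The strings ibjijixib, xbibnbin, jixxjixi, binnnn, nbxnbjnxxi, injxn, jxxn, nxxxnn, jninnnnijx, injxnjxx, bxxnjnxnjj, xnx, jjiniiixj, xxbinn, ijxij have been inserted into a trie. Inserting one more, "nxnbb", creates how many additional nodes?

3

"nx" is already a path in the trie; the remaining "nbb" must be added.
Each of the 3 remaining characters creates one node.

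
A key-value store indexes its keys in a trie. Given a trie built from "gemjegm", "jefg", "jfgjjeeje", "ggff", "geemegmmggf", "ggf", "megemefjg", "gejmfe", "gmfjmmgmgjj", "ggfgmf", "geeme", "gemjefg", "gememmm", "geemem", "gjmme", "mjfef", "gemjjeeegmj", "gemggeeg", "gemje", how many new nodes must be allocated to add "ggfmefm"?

4

"ggf" is already a path in the trie; the remaining "mefm" must be added.
So 7 − 3 = 4 new nodes.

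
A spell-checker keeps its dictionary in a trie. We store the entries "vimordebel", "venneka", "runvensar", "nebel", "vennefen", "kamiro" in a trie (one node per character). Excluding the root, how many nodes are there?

Count nodes per top-level branch (shared prefixes stored once):
  'k'-branch (kamiro): 6 nodes
  'n'-branch (nebel): 5 nodes
  'r'-branch (runvensar): 9 nodes
  'v'-branch (vennefen, venneka, vimordebel): 19 nodes
Sum: 39

39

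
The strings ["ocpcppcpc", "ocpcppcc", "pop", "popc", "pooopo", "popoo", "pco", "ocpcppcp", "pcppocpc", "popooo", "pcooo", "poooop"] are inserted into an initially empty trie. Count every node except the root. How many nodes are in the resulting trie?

Insert word by word; a character creates a node only if that edge doesn't already exist:
  "ocpcppcpc" → 9 new (o, c, p, c, p, p, c, p, c)
  "ocpcppcc" → prefix "ocpcppc" already present; 1 new (c)
  "pop" → 3 new (p, o, p)
  "popc" → prefix "pop" already present; 1 new (c)
  "pooopo" → prefix "po" already present; 4 new (o, o, p, o)
  "popoo" → prefix "pop" already present; 2 new (o, o)
  "pco" → prefix "p" already present; 2 new (c, o)
  "ocpcppcp" → prefix "ocpcppcp" already present; 0 new (none)
  "pcppocpc" → prefix "pc" already present; 6 new (p, p, o, c, p, c)
  "popooo" → prefix "popoo" already present; 1 new (o)
  "pcooo" → prefix "pco" already present; 2 new (o, o)
  "poooop" → prefix "pooo" already present; 2 new (o, p)
Total nodes = 9 + 1 + 3 + 1 + 4 + 2 + 2 + 0 + 6 + 1 + 2 + 2 = 33

33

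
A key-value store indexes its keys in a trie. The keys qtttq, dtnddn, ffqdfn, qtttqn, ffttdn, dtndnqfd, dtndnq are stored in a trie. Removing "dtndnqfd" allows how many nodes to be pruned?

2

A node on "dtndnqfd"'s path can go only if nothing else ends at it or branches off below it.
The suffix "fd" (2 nodes) is used only by "dtndnqfd"; "dtndnq" is itself a stored word, so pruning stops there.
Nodes removed: 2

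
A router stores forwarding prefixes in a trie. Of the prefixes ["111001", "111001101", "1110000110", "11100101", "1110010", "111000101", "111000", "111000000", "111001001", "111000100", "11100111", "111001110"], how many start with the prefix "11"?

12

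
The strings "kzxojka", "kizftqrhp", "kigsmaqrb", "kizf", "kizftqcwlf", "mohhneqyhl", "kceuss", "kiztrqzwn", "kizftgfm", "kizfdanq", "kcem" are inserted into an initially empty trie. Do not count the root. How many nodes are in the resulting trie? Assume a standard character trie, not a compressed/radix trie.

55

Count nodes per top-level branch (shared prefixes stored once):
  'k'-branch (kcem, kceuss, kigsmaqrb, kizf, kizfdanq, kizftgfm, kizftqcwlf, kizftqrhp, kiztrqzwn, kzxojka): 45 nodes
  'm'-branch (mohhneqyhl): 10 nodes
Sum: 55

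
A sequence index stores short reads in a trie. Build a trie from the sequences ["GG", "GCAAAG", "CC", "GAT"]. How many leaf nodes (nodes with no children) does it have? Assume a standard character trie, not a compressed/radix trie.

A leaf is a node with no children — equivalently, the end of a word that is not a proper prefix of any other stored word.
Those words: "CC", "GAT", "GCAAAG", "GG"
Leaf count: 4

4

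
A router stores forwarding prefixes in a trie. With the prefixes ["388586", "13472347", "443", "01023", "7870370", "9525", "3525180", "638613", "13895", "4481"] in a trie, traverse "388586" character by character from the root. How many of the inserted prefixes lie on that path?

1

Traverse "388586" character by character; count nodes along the way that are marked as word ends.
Prefixes of the query that are stored words: "388586"
Count: 1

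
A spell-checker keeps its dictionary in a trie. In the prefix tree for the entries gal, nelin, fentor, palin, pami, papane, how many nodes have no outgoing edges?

6

Leaves are exactly the stored words that no other stored word extends.
Those words: "fentor", "gal", "nelin", "palin", "pami", "papane"
Leaf count: 6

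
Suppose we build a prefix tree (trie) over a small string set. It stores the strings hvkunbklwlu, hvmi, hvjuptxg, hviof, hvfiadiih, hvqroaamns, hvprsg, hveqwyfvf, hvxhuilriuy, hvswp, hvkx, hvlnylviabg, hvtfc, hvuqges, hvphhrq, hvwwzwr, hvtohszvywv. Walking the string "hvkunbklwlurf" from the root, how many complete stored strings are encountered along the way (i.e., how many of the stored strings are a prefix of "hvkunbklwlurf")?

1

Traverse "hvkunbklwlurf" character by character; count nodes along the way that are marked as word ends.
Prefixes of the query that are stored words: "hvkunbklwlu"
Count: 1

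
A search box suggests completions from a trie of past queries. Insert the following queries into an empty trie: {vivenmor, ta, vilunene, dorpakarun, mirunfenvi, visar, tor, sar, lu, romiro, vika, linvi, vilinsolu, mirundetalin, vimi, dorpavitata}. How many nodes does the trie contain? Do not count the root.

79

Count nodes per top-level branch (shared prefixes stored once):
  'd'-branch (dorpakarun, dorpavitata): 16 nodes
  'l'-branch (linvi, lu): 6 nodes
  'm'-branch (mirundetalin, mirunfenvi): 17 nodes
  'r'-branch (romiro): 6 nodes
  's'-branch (sar): 3 nodes
  't'-branch (ta, tor): 4 nodes
  'v'-branch (vika, vilinsolu, vilunene, vimi, visar, vivenmor): 27 nodes
Sum: 79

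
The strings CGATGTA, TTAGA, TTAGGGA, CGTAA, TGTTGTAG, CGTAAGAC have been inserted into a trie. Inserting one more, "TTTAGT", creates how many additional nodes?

Walking "TTTAGT" from the root, the first 2 characters ("TT") follow existing edges; "T" is the first miss.
New nodes needed: |"TTTAGT"| − 2 = 6 − 2 = 4.

4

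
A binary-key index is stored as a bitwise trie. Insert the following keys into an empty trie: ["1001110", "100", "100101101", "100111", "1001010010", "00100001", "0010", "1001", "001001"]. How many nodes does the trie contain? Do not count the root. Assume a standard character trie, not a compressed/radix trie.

25

Count nodes per top-level branch (shared prefixes stored once):
  '0'-branch (0010, 00100001, 001001): 9 nodes
  '1'-branch (100, 1001, 1001010010, 100101101, 100111, 1001110): 16 nodes
Sum: 25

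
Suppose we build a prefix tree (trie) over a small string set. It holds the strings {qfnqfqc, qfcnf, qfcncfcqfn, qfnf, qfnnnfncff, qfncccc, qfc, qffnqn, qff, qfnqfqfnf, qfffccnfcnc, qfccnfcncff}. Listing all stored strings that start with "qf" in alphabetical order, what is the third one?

qfcncfcqfn

DFS of the "qf" subtree visits, in order: "qfc", "qfccnfcncff", "qfcncfcqfn", "qfcnf", "qff", "qfffccnfcnc", "qffnqn", "qfncccc", "qfnf", "qfnnnfncff", "qfnqfqc", "qfnqfqfnf"
The 3rd is qfcncfcqfn.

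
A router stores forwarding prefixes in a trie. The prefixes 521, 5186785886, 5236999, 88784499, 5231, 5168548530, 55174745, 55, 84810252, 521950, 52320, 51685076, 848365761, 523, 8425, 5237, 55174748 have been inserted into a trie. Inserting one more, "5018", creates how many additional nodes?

3

Walking "5018" from the root, the first 1 characters ("5") follow existing edges; "0" is the first miss.
So 4 − 1 = 3 new nodes.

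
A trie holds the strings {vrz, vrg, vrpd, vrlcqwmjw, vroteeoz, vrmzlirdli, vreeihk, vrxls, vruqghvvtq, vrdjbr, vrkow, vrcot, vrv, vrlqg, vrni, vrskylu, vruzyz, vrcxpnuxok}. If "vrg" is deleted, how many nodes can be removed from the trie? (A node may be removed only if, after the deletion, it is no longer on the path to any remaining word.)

A node on "vrg"'s path can go only if nothing else ends at it or branches off below it.
The suffix "g" (1 node) is used only by "vrg"; the node for "vr" still has the child "z", so pruning stops there.
Nodes removed: 1

1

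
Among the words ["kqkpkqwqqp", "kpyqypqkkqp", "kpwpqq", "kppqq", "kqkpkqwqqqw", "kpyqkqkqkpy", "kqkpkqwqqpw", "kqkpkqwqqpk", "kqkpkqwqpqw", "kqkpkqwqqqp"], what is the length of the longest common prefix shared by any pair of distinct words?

10

Equivalently: take the maximum, over all pairs, of their longest common prefix length.
"kqkpkqwqqp" and "kqkpkqwqqpk" agree on "kqkpkqwqqp" (10 characters) before diverging; nothing deeper is shared.
Longest shared-prefix length: 10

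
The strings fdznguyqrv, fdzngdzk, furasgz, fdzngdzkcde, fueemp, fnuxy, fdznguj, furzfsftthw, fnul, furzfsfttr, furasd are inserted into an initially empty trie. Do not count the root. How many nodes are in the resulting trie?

Insert word by word; a character creates a node only if that edge doesn't already exist:
  "fdznguyqrv" → 10 new (f, d, z, n, g, u, y, q, r, v)
  "fdzngdzk" → prefix "fdzng" already present; 3 new (d, z, k)
  "furasgz" → prefix "f" already present; 6 new (u, r, a, s, g, z)
  "fdzngdzkcde" → prefix "fdzngdzk" already present; 3 new (c, d, e)
  "fueemp" → prefix "fu" already present; 4 new (e, e, m, p)
  "fnuxy" → prefix "f" already present; 4 new (n, u, x, y)
  "fdznguj" → prefix "fdzngu" already present; 1 new (j)
  "furzfsftthw" → prefix "fur" already present; 8 new (z, f, s, f, t, t, h, w)
  "fnul" → prefix "fnu" already present; 1 new (l)
  "furzfsfttr" → prefix "furzfsftt" already present; 1 new (r)
  "furasd" → prefix "furas" already present; 1 new (d)
Total nodes = 10 + 3 + 6 + 3 + 4 + 4 + 1 + 8 + 1 + 1 + 1 = 42

42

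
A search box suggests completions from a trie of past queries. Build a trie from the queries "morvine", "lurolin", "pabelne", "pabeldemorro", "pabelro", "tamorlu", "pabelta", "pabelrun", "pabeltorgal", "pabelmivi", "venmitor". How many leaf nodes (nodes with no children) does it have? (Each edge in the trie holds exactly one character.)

11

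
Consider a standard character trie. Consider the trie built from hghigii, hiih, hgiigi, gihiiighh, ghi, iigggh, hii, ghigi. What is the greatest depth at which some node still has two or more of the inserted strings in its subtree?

Equivalently: take the maximum, over all pairs, of their longest common prefix length.
"ghi" and "ghigi" agree on "ghi" (3 characters) before diverging; nothing deeper is shared.
Longest shared-prefix length: 3

3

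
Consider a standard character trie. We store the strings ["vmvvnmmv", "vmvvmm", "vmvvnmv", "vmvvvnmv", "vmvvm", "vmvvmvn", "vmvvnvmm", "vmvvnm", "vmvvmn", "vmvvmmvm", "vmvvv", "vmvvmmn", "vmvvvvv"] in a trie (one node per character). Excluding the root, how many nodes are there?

26

Count nodes per top-level branch (shared prefixes stored once):
  'v'-branch (vmvvm, vmvvmm, vmvvmmn, vmvvmmvm, vmvvmn, vmvvmvn, vmvvnm, vmvvnmmv, vmvvnmv, vmvvnvmm, vmvvv, vmvvvnmv, vmvvvvv): 26 nodes
Sum: 26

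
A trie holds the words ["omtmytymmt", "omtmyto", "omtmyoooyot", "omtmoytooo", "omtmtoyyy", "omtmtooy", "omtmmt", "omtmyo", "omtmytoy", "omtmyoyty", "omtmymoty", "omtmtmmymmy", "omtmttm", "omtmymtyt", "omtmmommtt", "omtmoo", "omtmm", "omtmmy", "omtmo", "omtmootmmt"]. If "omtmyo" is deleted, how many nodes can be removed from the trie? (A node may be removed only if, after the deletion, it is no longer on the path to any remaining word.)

After clearing the end-marker at "omtmyo", prune upward until reaching a node still needed by another word.
Every node on "omtmyo" is still needed (e.g. by "omtmyoooyot"), so nothing is freed.
Nodes removed: 0

0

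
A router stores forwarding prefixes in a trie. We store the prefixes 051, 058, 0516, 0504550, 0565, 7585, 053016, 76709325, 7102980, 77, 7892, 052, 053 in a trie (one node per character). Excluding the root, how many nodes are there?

Count nodes per top-level branch (shared prefixes stored once):
  '0'-branch (0504550, 051, 0516, 052, 053, 053016, 0565, 058): 17 nodes
  '7'-branch (7102980, 7585, 76709325, 77, 7892): 21 nodes
Sum: 38

38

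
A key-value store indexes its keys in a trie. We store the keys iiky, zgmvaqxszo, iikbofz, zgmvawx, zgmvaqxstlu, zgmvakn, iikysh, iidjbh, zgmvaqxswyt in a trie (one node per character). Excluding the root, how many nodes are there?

34

Trace insertions, counting only characters that open a new branch:
  "iiky" → 4 new (i, i, k, y)
  "zgmvaqxszo" → 10 new (z, g, m, v, a, q, x, s, z, o)
  "iikbofz" → prefix "iik" already present; 4 new (b, o, f, z)
  "zgmvawx" → prefix "zgmva" already present; 2 new (w, x)
  "zgmvaqxstlu" → prefix "zgmvaqxs" already present; 3 new (t, l, u)
  "zgmvakn" → prefix "zgmva" already present; 2 new (k, n)
  "iikysh" → prefix "iiky" already present; 2 new (s, h)
  "iidjbh" → prefix "ii" already present; 4 new (d, j, b, h)
  "zgmvaqxswyt" → prefix "zgmvaqxs" already present; 3 new (w, y, t)
Total nodes = 4 + 10 + 4 + 2 + 3 + 2 + 2 + 4 + 3 = 34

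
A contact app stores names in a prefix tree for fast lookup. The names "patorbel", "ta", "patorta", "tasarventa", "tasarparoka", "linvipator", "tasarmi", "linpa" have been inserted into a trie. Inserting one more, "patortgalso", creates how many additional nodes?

5

"patort" is already a path in the trie; the remaining "galso" must be added.
Each of the 5 remaining characters creates one node.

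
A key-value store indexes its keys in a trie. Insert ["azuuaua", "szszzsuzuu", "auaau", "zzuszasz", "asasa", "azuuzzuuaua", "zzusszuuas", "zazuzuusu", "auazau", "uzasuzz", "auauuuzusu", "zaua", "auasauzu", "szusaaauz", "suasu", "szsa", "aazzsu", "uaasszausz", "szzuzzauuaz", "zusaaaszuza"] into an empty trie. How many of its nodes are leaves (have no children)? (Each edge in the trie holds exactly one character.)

20

A leaf is a node with no children — equivalently, the end of a word that is not a proper prefix of any other stored word.
Those words: "aazzsu", "asasa", "auaau", "auasauzu", "auauuuzusu", "auazau", "azuuaua", "azuuzzuuaua", "suasu", "szsa", "szszzsuzuu", "szusaaauz", "szzuzzauuaz", "uaasszausz", "uzasuzz", "zaua", "zazuzuusu", "zusaaaszuza", "zzusszuuas", "zzuszasz"
Leaf count: 20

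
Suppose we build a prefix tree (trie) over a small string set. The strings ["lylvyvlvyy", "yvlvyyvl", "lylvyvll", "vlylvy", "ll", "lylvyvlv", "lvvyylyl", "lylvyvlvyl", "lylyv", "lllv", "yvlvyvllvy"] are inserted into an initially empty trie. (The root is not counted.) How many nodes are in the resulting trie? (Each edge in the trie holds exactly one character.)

Count nodes per top-level branch (shared prefixes stored once):
  'l'-branch (ll, lllv, lvvyylyl, lylvyvll, lylvyvlv, lylvyvlvyl, lylvyvlvyy, lylyv): 24 nodes
  'v'-branch (vlylvy): 6 nodes
  'y'-branch (yvlvyvllvy, yvlvyyvl): 13 nodes
Sum: 43

43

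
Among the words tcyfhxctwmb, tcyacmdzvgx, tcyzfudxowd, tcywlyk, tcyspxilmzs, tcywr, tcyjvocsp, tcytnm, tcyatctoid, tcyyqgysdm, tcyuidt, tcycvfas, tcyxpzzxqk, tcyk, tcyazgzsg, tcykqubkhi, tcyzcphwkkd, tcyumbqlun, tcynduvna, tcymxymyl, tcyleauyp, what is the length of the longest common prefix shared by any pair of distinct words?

4

Equivalently: take the maximum, over all pairs, of their longest common prefix length.
"tcyacmdzvgx" and "tcyatctoid" agree on "tcya" (4 characters) before diverging; nothing deeper is shared.
Longest shared-prefix length: 4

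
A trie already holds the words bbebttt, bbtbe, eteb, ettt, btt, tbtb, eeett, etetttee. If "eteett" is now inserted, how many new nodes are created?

3

Walking "eteett" from the root, the first 3 characters ("ete") follow existing edges; "e" is the first miss.
Each of the 3 remaining characters creates one node.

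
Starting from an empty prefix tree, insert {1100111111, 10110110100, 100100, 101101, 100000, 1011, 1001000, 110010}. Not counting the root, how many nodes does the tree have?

Insert word by word; a character creates a node only if that edge doesn't already exist:
  "1100111111" → 10 new (1, 1, 0, 0, 1, 1, 1, 1, 1, 1)
  "10110110100" → prefix "1" already present; 10 new (0, 1, 1, 0, 1, 1, 0, 1, 0, 0)
  "100100" → prefix "10" already present; 4 new (0, 1, 0, 0)
  "101101" → prefix "101101" already present; 0 new (none)
  "100000" → prefix "100" already present; 3 new (0, 0, 0)
  "1011" → prefix "1011" already present; 0 new (none)
  "1001000" → prefix "100100" already present; 1 new (0)
  "110010" → prefix "11001" already present; 1 new (0)
Total nodes = 10 + 10 + 4 + 0 + 3 + 0 + 1 + 1 = 29

29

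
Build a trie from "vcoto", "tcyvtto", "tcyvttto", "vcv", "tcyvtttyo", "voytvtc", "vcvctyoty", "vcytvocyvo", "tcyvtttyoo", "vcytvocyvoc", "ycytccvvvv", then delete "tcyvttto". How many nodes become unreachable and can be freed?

1

A node on "tcyvttto"'s path can go only if nothing else ends at it or branches off below it.
The suffix "o" (1 node) is used only by "tcyvttto"; the node for "tcyvttt" still has the child "y", so pruning stops there.
Nodes removed: 1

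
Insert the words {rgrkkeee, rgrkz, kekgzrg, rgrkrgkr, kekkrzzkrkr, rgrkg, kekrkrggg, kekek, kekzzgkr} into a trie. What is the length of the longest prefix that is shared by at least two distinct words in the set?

Look for the deepest trie node that still has at least two words in its subtree.
e.g. "rgrkg" and "rgrkkeee" share the prefix "rgrk" of length 4; no pair shares a longer one.
Longest shared-prefix length: 4

4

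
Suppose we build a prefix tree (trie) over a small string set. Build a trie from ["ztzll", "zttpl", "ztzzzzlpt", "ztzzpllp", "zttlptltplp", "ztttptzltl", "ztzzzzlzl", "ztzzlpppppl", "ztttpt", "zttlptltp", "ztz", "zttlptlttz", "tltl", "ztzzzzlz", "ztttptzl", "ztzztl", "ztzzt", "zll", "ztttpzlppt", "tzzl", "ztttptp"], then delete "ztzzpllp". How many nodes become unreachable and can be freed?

After clearing the end-marker at "ztzzpllp", prune upward until reaching a node still needed by another word.
The suffix "pllp" (4 nodes) is used only by "ztzzpllp"; the node for "ztzz" still has the child "z", so pruning stops there.
Nodes removed: 4

4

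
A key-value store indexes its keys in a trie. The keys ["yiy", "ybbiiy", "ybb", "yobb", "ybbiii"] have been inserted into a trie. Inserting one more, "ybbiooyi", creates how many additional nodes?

4

Walking "ybbiooyi" from the root, the first 4 characters ("ybbi") follow existing edges; "o" is the first miss.
New nodes needed: |"ybbiooyi"| − 4 = 8 − 4 = 4.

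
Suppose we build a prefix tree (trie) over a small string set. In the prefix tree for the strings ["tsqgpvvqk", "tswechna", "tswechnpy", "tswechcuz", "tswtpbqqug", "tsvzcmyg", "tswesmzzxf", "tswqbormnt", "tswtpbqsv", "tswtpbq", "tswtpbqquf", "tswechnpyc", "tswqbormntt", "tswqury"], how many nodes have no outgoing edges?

11

Leaves are exactly the stored words that no other stored word extends.
Those words: "tsqgpvvqk", "tsvzcmyg", "tswechcuz", "tswechna", "tswechnpyc", "tswesmzzxf", "tswqbormntt", "tswqury", "tswtpbqquf", "tswtpbqqug", "tswtpbqsv"
Leaf count: 11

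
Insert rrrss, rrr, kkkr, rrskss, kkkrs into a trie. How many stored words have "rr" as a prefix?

Filter for entries beginning with "rr":
Words under "rr": rrr, rrrss, rrskss
Count: 3

3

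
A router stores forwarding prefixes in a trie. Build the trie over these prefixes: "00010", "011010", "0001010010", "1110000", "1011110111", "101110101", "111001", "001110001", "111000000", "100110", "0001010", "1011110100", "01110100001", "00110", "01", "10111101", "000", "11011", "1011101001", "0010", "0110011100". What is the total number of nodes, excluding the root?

72

For each word, the new-node count is its length minus the longest prefix already in the trie:
  "00010" → 5 new (0, 0, 0, 1, 0)
  "011010" → prefix "0" already present; 5 new (1, 1, 0, 1, 0)
  "0001010010" → prefix "00010" already present; 5 new (1, 0, 0, 1, 0)
  "1110000" → 7 new (1, 1, 1, 0, 0, 0, 0)
  "1011110111" → prefix "1" already present; 9 new (0, 1, 1, 1, 1, 0, 1, 1, 1)
  "101110101" → prefix "10111" already present; 4 new (0, 1, 0, 1)
  "111001" → prefix "11100" already present; 1 new (1)
  "001110001" → prefix "00" already present; 7 new (1, 1, 1, 0, 0, 0, 1)
  "111000000" → prefix "1110000" already present; 2 new (0, 0)
  "100110" → prefix "10" already present; 4 new (0, 1, 1, 0)
  "0001010" → prefix "0001010" already present; 0 new (none)
  "1011110100" → prefix "10111101" already present; 2 new (0, 0)
  "01110100001" → prefix "011" already present; 8 new (1, 0, 1, 0, 0, 0, 0, 1)
  "00110" → prefix "0011" already present; 1 new (0)
  "01" → prefix "01" already present; 0 new (none)
  "10111101" → prefix "10111101" already present; 0 new (none)
  "000" → prefix "000" already present; 0 new (none)
  "11011" → prefix "11" already present; 3 new (0, 1, 1)
  "1011101001" → prefix "10111010" already present; 2 new (0, 1)
  "0010" → prefix "001" already present; 1 new (0)
  "0110011100" → prefix "0110" already present; 6 new (0, 1, 1, 1, 0, 0)
Total nodes = 5 + 5 + 5 + 7 + 9 + 4 + 1 + 7 + 2 + 4 + 0 + 2 + 8 + 1 + 0 + 0 + 0 + 3 + 2 + 1 + 6 = 72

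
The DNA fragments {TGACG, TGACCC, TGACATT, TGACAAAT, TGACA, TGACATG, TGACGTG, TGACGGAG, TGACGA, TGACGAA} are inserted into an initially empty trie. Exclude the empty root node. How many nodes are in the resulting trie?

Trace insertions, counting only characters that open a new branch:
  "TGACG" → 5 new (T, G, A, C, G)
  "TGACCC" → prefix "TGAC" already present; 2 new (C, C)
  "TGACATT" → prefix "TGAC" already present; 3 new (A, T, T)
  "TGACAAAT" → prefix "TGACA" already present; 3 new (A, A, T)
  "TGACA" → prefix "TGACA" already present; 0 new (none)
  "TGACATG" → prefix "TGACAT" already present; 1 new (G)
  "TGACGTG" → prefix "TGACG" already present; 2 new (T, G)
  "TGACGGAG" → prefix "TGACG" already present; 3 new (G, A, G)
  "TGACGA" → prefix "TGACG" already present; 1 new (A)
  "TGACGAA" → prefix "TGACGA" already present; 1 new (A)
Total nodes = 5 + 2 + 3 + 3 + 0 + 1 + 2 + 3 + 1 + 1 = 21

21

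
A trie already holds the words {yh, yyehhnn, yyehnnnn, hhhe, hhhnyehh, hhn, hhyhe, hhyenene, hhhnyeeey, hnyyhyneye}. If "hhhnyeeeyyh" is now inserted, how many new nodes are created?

"hhhnyeeey" is already a path in the trie; the remaining "yh" must be added.
New nodes needed: |"hhhnyeeeyyh"| − 9 = 11 − 9 = 2.

2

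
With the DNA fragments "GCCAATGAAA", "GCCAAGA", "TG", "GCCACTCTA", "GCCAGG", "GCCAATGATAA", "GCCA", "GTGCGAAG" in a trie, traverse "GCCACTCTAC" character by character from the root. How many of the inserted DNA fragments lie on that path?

2

Walk "GCCACTCTAC" from the root; an end-of-word marker is hit whenever a stored word is a prefix of "GCCACTCTAC".
Prefixes of the query that are stored words: "GCCA", "GCCACTCTA"
Count: 2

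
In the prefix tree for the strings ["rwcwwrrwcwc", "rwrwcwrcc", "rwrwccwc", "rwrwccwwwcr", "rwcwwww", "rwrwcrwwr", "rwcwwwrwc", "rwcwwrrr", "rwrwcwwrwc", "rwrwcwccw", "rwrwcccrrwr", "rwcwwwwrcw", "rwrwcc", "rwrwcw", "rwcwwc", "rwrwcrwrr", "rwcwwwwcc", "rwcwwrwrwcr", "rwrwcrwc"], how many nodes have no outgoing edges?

16

Leaves are exactly the stored words that no other stored word extends.
Those words: "rwcwwc", "rwcwwrrr", "rwcwwrrwcwc", "rwcwwrwrwcr", "rwcwwwrwc", "rwcwwwwcc", "rwcwwwwrcw", "rwrwcccrrwr", "rwrwccwc", "rwrwccwwwcr", "rwrwcrwc", "rwrwcrwrr", "rwrwcrwwr", "rwrwcwccw", "rwrwcwrcc", "rwrwcwwrwc"
Leaf count: 16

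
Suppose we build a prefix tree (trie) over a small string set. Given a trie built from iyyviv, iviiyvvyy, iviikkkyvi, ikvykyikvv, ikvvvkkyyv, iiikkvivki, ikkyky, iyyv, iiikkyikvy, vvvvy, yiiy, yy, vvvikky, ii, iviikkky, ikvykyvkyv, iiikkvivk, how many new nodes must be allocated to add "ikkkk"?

2

Walking "ikkkk" from the root, the first 3 characters ("ikk") follow existing edges; "k" is the first miss.
So 5 − 3 = 2 new nodes.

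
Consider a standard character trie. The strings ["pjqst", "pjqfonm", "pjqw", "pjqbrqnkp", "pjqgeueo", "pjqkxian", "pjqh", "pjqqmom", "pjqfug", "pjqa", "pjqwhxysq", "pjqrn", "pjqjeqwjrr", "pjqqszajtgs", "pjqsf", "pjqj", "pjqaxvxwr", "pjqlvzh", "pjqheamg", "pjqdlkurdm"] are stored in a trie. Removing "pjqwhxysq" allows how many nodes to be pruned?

After clearing the end-marker at "pjqwhxysq", prune upward until reaching a node still needed by another word.
The suffix "hxysq" (5 nodes) is used only by "pjqwhxysq"; "pjqw" is itself a stored word, so pruning stops there.
Nodes removed: 5

5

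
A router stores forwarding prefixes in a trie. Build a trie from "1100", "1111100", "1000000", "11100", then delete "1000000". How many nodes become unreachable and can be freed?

Walk "1000000" from the leaf back toward the root, removing each node that no remaining word uses.
The suffix "000000" (6 nodes) is used only by "1000000"; the node for "1" still has the child "1", so pruning stops there.
Nodes removed: 6

6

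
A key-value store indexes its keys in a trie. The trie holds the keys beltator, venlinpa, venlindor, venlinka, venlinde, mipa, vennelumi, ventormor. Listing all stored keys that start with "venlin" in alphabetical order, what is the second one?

venlindor

DFS of the "venlin" subtree visits, in order: "venlinde", "venlindor", "venlinka", "venlinpa"
Position 2: venlindor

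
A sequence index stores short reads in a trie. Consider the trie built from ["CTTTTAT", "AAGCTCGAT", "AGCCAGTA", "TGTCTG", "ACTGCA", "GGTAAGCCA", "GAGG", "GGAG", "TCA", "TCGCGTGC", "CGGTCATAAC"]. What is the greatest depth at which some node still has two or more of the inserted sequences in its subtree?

Look for the deepest trie node that still has at least two words in its subtree.
e.g. "GGAG" and "GGTAAGCCA" share the prefix "GG" of length 2; no pair shares a longer one.
Longest shared-prefix length: 2

2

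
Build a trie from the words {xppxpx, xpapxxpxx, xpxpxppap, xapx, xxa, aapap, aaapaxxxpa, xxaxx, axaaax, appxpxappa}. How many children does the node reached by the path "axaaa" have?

Walk "axaaa" from the root, arriving at one node.
Characters that immediately follow "axaaa" among the stored strings: {x}.
That node has 1 child edge.

1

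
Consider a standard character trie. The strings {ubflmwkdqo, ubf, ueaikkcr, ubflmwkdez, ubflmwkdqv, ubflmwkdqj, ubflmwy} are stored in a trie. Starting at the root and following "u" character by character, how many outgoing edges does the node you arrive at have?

The children of the "u" node are the distinct next characters among strings starting with "u".
Distinct next characters after "u": b, e.
That node has 2 child edges.

2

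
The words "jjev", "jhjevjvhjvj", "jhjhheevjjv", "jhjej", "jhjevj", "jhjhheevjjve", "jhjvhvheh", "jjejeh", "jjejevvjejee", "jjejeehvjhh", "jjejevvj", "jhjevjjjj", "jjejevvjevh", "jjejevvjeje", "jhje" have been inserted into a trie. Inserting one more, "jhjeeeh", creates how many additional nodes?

3

The longest prefix of "jhjeeeh" already in the trie is "jhje" (length 4).
Each of the 3 remaining characters creates one node.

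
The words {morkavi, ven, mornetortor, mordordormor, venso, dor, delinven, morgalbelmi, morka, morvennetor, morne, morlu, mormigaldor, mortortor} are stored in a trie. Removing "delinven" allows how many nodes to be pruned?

7

A node on "delinven"'s path can go only if nothing else ends at it or branches off below it.
The suffix "elinven" (7 nodes) is used only by "delinven"; the node for "d" still has the child "o", so pruning stops there.
Nodes removed: 7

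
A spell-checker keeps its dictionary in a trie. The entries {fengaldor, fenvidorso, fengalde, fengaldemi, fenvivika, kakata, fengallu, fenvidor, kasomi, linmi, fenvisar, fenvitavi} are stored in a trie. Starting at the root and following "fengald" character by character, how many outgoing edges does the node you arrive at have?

Follow the path "fengald" to its node, then look at its outgoing edges.
Characters that immediately follow "fengald" among the stored strings: {e, o}.
That node has 2 child edges.

2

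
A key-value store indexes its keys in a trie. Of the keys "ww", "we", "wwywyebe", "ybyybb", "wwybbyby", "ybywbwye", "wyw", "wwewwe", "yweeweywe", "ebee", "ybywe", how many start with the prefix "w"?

Traverse to the node for "w", then collect every word in that subtree.
Words under "w": we, ww, wwewwe, wwybbyby, wwywyebe, wyw
Count: 6

6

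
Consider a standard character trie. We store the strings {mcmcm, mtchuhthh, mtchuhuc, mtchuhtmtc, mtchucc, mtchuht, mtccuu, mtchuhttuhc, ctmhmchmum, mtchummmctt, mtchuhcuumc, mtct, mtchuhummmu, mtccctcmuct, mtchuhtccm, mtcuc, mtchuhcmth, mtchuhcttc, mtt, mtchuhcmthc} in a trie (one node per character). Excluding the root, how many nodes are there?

For each word, the new-node count is its length minus the longest prefix already in the trie:
  "mcmcm" → 5 new (m, c, m, c, m)
  "mtchuhthh" → prefix "m" already present; 8 new (t, c, h, u, h, t, h, h)
  "mtchuhuc" → prefix "mtchuh" already present; 2 new (u, c)
  "mtchuhtmtc" → prefix "mtchuht" already present; 3 new (m, t, c)
  "mtchucc" → prefix "mtchu" already present; 2 new (c, c)
  "mtchuht" → prefix "mtchuht" already present; 0 new (none)
  "mtccuu" → prefix "mtc" already present; 3 new (c, u, u)
  "mtchuhttuhc" → prefix "mtchuht" already present; 4 new (t, u, h, c)
  "ctmhmchmum" → 10 new (c, t, m, h, m, c, h, m, u, m)
  "mtchummmctt" → prefix "mtchu" already present; 6 new (m, m, m, c, t, t)
  "mtchuhcuumc" → prefix "mtchuh" already present; 5 new (c, u, u, m, c)
  "mtct" → prefix "mtc" already present; 1 new (t)
  "mtchuhummmu" → prefix "mtchuhu" already present; 4 new (m, m, m, u)
  "mtccctcmuct" → prefix "mtcc" already present; 7 new (c, t, c, m, u, c, t)
  "mtchuhtccm" → prefix "mtchuht" already present; 3 new (c, c, m)
  "mtcuc" → prefix "mtc" already present; 2 new (u, c)
  "mtchuhcmth" → prefix "mtchuhc" already present; 3 new (m, t, h)
  "mtchuhcttc" → prefix "mtchuhc" already present; 3 new (t, t, c)
  "mtt" → prefix "mt" already present; 1 new (t)
  "mtchuhcmthc" → prefix "mtchuhcmth" already present; 1 new (c)
Total nodes = 5 + 8 + 2 + 3 + 2 + 0 + 3 + 4 + 10 + 6 + 5 + 1 + 4 + 7 + 3 + 2 + 3 + 3 + 1 + 1 = 73

73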